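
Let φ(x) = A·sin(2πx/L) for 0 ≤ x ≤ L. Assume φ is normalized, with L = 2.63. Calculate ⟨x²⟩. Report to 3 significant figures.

⟨x^2⟩ ≈ 2.22

The expectation value is the |φ|²-weighted average of x^2: ∫ x^2|φ|² dx.
With ∫₀^L sin²(nπx/L) dx = L/2, evaluating both integrals, ⟨x²⟩ = -L^2/(8·π^2) + L^2/3.
With L = 2.63, ⟨x^2⟩ = 2.218.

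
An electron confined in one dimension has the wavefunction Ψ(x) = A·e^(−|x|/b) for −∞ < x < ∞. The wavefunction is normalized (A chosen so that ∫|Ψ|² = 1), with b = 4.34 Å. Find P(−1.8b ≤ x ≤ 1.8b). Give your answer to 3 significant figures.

|Ψ|² is the probability density, so P = ∫_{−1.8b}^{1.8b} |Ψ|² dx.
With A² fixed by ∫|Ψ|² = 1, i.e. A² = (b)^(−1), substitute and integrate.
Both integrals are even about x = 0, so only the x ≥ 0 halves are needed (the factors of 2 cancel). Substituting u = x/b, A² and the length scale cancel in the ratio: P = ∫_{0}^{1.8} e^(-2·u) du / ∫_{0}^{∞} e^(-2·u) du.
With ∫ e^(-2·u) du = -e^(-2·u)/2 + C, the region integral is 1/2 - e^(-18/5)/2 and the full one is 1/2.
The result is P = 0.9727.

P ≈ 0.973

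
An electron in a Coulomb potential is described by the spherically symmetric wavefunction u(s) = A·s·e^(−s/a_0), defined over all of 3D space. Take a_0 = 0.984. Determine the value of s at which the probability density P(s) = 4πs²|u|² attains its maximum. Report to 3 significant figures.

The maximum of P(s) = 4πs²|u|² occurs where its derivative vanishes.
This gives s = 2·a_0.
With a_0 = 0.984, the most probable radial distance is 1.968.

s ≈ 1.97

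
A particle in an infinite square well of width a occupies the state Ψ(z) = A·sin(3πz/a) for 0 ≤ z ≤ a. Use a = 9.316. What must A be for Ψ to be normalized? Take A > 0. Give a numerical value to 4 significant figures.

Require ∫ |Ψ|² dz = 1 over the whole domain.
∫|Ψ|² dz = A²·(a/2).
So A² = (a/2)^(−1).
Substituting a = 9.316 gives A² = 0.21468, so A = 0.46334.

A ≈ 0.4633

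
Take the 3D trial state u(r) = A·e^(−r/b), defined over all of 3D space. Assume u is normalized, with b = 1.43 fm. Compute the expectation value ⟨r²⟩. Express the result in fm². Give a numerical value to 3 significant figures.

⟨r^2⟩ ≈ 6.13 fm^2

The expectation value is the |u|²-weighted average of r^2: ∫ r^2|u|² 4πr² dr.
The ratio of the moment integral to the normalization integral gives ⟨r²⟩ = 3·b^2.
Putting b = 1.43 gives 6.135.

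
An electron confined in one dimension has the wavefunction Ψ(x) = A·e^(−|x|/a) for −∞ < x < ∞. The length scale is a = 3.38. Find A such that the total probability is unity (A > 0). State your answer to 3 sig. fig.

A ≈ 0.544

We need A² ∫|f|² dx = 1, taking the integral from −∞ to ∞.
Recall ∫₀^∞ x^m e^(−x/β) dx = m!·β^(m+1), carrying out the integral gives A² · a.
Plugging in a = 3.38 yields A = 0.5439.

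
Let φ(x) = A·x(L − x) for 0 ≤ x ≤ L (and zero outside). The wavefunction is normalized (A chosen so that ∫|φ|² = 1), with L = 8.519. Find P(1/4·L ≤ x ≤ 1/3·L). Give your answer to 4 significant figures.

P ≈ 0.1064

P = ∫_{1/4·L}^{1/3·L} |φ(x)|² dx.
With A² fixed by ∫|φ|² = 1, i.e. A² = (L^5/30)^(−1), substitute and integrate.
Let u = x/L; then A² and the length scale cancel, so P = ∫_{1/4}^{1/3} u^2·(1 - u)^2 du ÷ ∫_{0}^{1} u^2·(1 - u)^2 du.
With ∫ u^2·(1 - u)^2 du = u^3·(6·u^2 - 15·u + 10)/30 + C, the region integral is ≈ 0.00354536 and the full one is 1/30.
Evaluating gives P = 0.10636.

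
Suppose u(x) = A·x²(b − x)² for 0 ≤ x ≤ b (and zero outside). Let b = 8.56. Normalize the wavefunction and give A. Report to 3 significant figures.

A ≈ 0.00160

Normalization requires ∫|u|² dx = 1, integrated from 0 to b.
Expanding the polynomial and integrating term by term, with u = A·x²(b − x)², the integral evaluates to A²·[b^9/630].
So A² = (b^9/630)^(−1).
Plugging in b = 8.56 yields A = 0.001598.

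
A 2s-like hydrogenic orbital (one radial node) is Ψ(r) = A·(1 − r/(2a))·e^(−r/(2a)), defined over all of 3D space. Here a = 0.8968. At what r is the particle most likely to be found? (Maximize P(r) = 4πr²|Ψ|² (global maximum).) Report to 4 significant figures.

Differentiate P(r) = 4πr²|Ψ|² with respect to r and set to zero.
This gives r = a·(√(5) + 3).
With a = 0.8968, the most probable radial distance is 4.6957.

r ≈ 4.696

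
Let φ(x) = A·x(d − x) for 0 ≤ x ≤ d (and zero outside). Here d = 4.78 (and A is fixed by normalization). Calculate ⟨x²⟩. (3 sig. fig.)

By definition ⟨x²⟩ = ∫ x^2 |φ(x)|² dx.
Expanding the polynomial and integrating term by term, the ratio of the moment integral to the normalization integral gives ⟨x²⟩ = 2·d^2/7.
With d = 4.78, ⟨x^2⟩ = 6.528.

⟨x^2⟩ ≈ 6.53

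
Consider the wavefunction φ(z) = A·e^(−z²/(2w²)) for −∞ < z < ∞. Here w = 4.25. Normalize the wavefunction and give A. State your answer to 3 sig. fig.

A ≈ 0.364

We need A² ∫|f|² dz = 1, taking the integral from −∞ to ∞.
The integral (without the A² prefactor) comes out to √(π)·w.
With w = 4.25: A² = 0.1328 and A = 0.3643.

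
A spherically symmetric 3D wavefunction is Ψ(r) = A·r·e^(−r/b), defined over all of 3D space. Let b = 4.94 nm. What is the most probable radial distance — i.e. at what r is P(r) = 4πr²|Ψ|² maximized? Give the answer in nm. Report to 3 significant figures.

r ≈ 9.88 nm

Set d/dr [P(r) = 4πr²|Ψ|²] = 0 and solve for r > 0.
Solving yields r = 2·b.
With b = 4.94, the most probable radial distance is 9.880 nm.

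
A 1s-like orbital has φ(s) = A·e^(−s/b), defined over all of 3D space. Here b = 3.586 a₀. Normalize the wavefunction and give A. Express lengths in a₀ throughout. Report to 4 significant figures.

Normalization requires ∫|φ|² 4πs² ds = 1, integrated from 0 to ∞.
The angular integral contributes 4π, leaving ∫₀^∞ s²|φ|² ds.
With ∫₀^∞ s^2 e^(−αs) ds = 2!/α^3, the integral (without the A² prefactor) comes out to π·b^3.
Hence A² = 1/[π·b^3].
With b = 3.586: A² = 0.0069027 and A = 0.083083.

A ≈ 0.08308 a₀^(-3/2)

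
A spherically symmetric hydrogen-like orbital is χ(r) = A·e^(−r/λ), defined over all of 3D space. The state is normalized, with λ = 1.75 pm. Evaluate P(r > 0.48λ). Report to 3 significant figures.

P ≈ 0.927

P = ∫ |χ|² 4πr² dr over r > 0.48λ.
The full normalization integral is A²·[π·λ^3] = 1, fixing A².
Let u = r/λ; then A², 4π and the length scale all cancel, so P = ∫_{0.48}^{∞} u^2·e^(-2·u) du ÷ ∫_{0}^{∞} u^2·e^(-2·u) du.
With ∫ u^2·e^(-2·u) du = -(2·u^2 + 2·u + 1)·e^(-2·u)/4 + C, the region integral is 1513·e^(-24/25)/2500 and the full one is 1/4.
The region integral divided by the full integral gives P = 0.9269.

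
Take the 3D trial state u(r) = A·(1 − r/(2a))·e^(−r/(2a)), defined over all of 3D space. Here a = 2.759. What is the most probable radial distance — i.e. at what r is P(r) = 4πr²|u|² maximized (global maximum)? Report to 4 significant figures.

Set d/dr [P(r) = 4πr²|u|²] = 0 and solve for r > 0.
Solving yields r = a·(√(5) + 3).
With a = 2.759, the most probable radial distance is 14.446.

r ≈ 14.45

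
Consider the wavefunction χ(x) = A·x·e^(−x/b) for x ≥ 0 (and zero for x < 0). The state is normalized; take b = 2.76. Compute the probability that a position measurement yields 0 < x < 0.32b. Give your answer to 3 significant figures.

P ≈ 0.0273

P = ∫_{0}^{0.32b} |χ(x)|² dx.
The normalization integral ∫|χ|²dx over the whole domain equals b^3/4·A², and A² cancels in the ratio.
In terms of u = x/b (A² and the length scale cancel between numerator and denominator), P = [∫_{0}^{0.32} u^2·e^(-2·u) du] / [∫_{0}^{∞} u^2·e^(-2·u) du].
An antiderivative of u^2·e^(-2·u) is -(2·u^2 + 2·u + 1)·e^(-2·u)/4; evaluating from 0 to 0.32 gives 1/4 - 1153·e^(-16/25)/2500, while the full integral is 1/4.
Taking the ratio, P = 0.02725.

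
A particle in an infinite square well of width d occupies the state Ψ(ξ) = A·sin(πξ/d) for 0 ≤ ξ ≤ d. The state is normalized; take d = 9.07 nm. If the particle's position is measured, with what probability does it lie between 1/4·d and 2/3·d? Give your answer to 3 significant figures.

P ≈ 0.714

|Ψ|² is the probability density, so P = ∫_{1/4·d}^{2/3·d} |Ψ|² dξ.
The normalization integral ∫|Ψ|²dξ over the whole domain equals d/2·A², and A² cancels in the ratio.
In terms of u = ξ/d (A² and the length scale cancel between numerator and denominator), P = [∫_{1/4}^{2/3} sin(π·u)^2 du] / [∫_{0}^{1} sin(π·u)^2 du].
An antiderivative of sin(π·u)^2 is u/2 - sin(2·π·u)/(4·π); evaluating from 1/4 to 2/3 gives √(3)/(8·π) + 1/(4·π) + 5/24, while the full integral is 1/2.
Evaluating gives P = (3·√(3) + 6 + 5·π)/(12·π).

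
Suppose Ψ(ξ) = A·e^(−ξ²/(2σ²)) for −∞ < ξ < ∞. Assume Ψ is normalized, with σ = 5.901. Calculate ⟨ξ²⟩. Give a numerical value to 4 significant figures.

⟨ξ²⟩ = ∫ ξ^2 |Ψ|² dξ over the full domain.
With ∫_{−∞}^{∞} ξ^(2m) e^(−αξ²) dξ = (2m−1)!!·√π / (2^m α^(m+1/2)), the ratio of the moment integral to the normalization integral gives ⟨ξ²⟩ = σ^2/2.
Putting σ = 5.901 gives 17.411.

⟨ξ^2⟩ ≈ 17.41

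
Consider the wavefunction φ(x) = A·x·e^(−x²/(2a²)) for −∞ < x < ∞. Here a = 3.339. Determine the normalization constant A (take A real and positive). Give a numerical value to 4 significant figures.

A ≈ 0.1741

The normalization condition is ∫|φ|² dx = 1 from −∞ to ∞.
Differentiating ∫e^(−αx²) dx = √(π/α) under α to get the higher moments, ∫|φ|² dx = A²·(√(π)·a^3/2).
Setting this equal to 1 gives A² = 1/(√(π)·a^3/2).
Plugging in a = 3.339 yields A = 0.17410.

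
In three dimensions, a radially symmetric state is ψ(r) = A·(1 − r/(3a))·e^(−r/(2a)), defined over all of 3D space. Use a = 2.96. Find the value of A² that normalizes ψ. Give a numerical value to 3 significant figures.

The normalization condition is ∫|ψ|² 4πr² dr = 1 from 0 to ∞.
(Spherical symmetry: dV = 4πr² dr.)
Using ∫₀^∞ rⁿ e^(−αr) dr = n!/αⁿ⁺¹, the integral (without the A² prefactor) comes out to 8·π·a^3/3.
So A² = (8·π·a^3/3)^(−1).
Substituting a = 2.96 gives A² = 0.004603, so A = 0.06784.

A^2 ≈ 0.00460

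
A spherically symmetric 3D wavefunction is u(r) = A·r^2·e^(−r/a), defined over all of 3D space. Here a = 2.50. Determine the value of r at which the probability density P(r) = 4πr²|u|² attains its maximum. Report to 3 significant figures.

r ≈ 7.50

Differentiate P(r) = 4πr²|u|² with respect to r and set to zero.
This gives r = 3·a.
With a = 2.50, the most probable radial distance is 7.500.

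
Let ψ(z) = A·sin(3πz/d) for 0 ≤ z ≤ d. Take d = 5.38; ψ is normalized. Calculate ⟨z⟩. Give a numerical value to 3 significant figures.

⟨z⟩ = ∫ z |ψ|² dz over the full domain.
The ratio of the moment integral to the normalization integral gives ⟨z⟩ = d/2.
Putting d = 5.38 gives 2.690.

⟨z⟩ ≈ 2.69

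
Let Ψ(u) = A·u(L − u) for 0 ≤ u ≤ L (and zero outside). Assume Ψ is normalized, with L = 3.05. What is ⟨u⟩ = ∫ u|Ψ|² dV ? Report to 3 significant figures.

⟨u⟩ ≈ 1.53

By definition ⟨u⟩ = ∫ u |Ψ(u)|² du.
The ratio of the moment integral to the normalization integral gives ⟨u⟩ = L/2.
With L = 3.05, ⟨u⟩ = 1.525.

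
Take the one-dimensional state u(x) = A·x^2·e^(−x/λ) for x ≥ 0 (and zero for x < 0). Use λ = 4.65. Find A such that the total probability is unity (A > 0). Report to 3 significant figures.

We need A² ∫|f|² dx = 1, taking the integral from 0 to ∞.
With u = A·x^2·e^(−x/λ), the integral evaluates to A²·[3·λ^5/4].
With λ = 4.65: A² = 0.0006133 and A = 0.02476.

A ≈ 0.0248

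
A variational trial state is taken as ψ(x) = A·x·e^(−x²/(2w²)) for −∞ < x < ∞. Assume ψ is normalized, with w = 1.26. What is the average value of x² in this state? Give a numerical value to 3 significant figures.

The expectation value is the |ψ|²-weighted average of x^2: ∫ x^2|ψ|² dx.
Since the A² factors cancel between numerator and denominator, ⟨x²⟩ = 3·w^2/2.
Putting w = 1.26 gives 2.381.

⟨x^2⟩ ≈ 2.38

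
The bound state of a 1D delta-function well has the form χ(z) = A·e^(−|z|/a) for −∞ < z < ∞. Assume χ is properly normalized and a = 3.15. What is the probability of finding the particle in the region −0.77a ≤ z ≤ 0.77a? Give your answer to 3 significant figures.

P ≈ 0.786

The probability is P = ∫ |χ|² dz over [−0.77a, 0.77a].
Since A² = 1/(a), this is the region integral divided by the full normalization integral.
By symmetry take twice the z ≥ 0 contribution in numerator and denominator; the 2's cancel. Let u = z/a; then A² and the length scale cancel, so P = ∫_{0}^{0.77} e^(-2·u) du ÷ ∫_{0}^{∞} e^(-2·u) du.
An antiderivative of e^(-2·u) is -e^(-2·u)/2; evaluating from 0 to 0.77 gives 1/2 - e^(-77/50)/2, while the full integral is 1/2.
Taking the ratio, P = 0.7856.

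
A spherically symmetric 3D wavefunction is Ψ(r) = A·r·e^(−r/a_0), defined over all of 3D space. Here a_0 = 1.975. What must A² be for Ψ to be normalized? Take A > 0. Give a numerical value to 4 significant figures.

The normalization condition is ∫|Ψ|² 4πr² dr = 1 from 0 to ∞.
The angular integral contributes 4π, leaving ∫₀^∞ r²|Ψ|² dr.
Carrying out the integral gives A² · 3·π·a_0^5.
So A² = (3·π·a_0^5)^(−1).
Plugging in a_0 = 1.975 yields A = 0.059422.

A^2 ≈ 0.003531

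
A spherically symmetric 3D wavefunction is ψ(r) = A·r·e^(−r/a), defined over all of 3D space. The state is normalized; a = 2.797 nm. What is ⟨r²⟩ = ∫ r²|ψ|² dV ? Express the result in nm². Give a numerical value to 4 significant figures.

⟨r^2⟩ ≈ 58.67 nm^2

⟨r²⟩ = ∫ r^2 |ψ|² 4πr² dr over the full domain.
Recall ∫₀^∞ r^m e^(−r/β) dr = m!·β^(m+1), the ratio of the moment integral to the normalization integral gives ⟨r²⟩ = 15·a^2/2.
Putting a = 2.797 gives 58.674.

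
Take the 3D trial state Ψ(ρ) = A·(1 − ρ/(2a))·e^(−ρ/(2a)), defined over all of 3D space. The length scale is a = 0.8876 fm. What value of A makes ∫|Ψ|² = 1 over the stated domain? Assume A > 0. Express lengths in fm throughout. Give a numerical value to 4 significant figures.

Require ∫ |Ψ|² 4πρ² dρ = 1 over the whole domain.
In 3D with spherical symmetry the volume element is 4πρ² dρ.
With ∫₀^∞ ρ^4 e^(−αρ) dρ = 4!/α^5, carrying out the integral gives A² · 8·π·a^3.
Setting this equal to 1 gives A² = 1/(8·π·a^3).
Plugging in a = 0.8876 yields A = 0.23854.

A ≈ 0.2385 fm^(-3/2)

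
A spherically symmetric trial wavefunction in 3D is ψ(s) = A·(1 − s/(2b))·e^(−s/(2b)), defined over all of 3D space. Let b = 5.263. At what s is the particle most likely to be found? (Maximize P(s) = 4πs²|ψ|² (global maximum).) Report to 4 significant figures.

Set d/ds [P(s) = 4πs²|ψ|²] = 0 and solve for s > 0.
Solving yields s = b·(√(5) + 3).
With b = 5.263, the most probable radial distance is 27.557.

s ≈ 27.56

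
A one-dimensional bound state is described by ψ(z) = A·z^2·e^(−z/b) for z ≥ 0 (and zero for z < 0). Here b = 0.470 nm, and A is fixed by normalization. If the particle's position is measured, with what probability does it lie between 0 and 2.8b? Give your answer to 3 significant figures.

The probability is P = ∫ |ψ|² dz over [0, 2.8b].
With A² fixed by ∫|ψ|² = 1, i.e. A² = (3·b^5/4)^(−1), substitute and integrate.
Let u = z/b; then A² and the length scale cancel, so P = ∫_{0}^{2.8} u^4·e^(-2·u) du ÷ ∫_{0}^{∞} u^4·e^(-2·u) du.
With ∫ u^4·e^(-2·u) du = -(u^4/2 + u^3 + 3·u^2/2 + 3·u/2 + 3/4)·e^(-2·u) + C, the region integral is ≈ 0.49339 and the full one is 3/4.
This works out to P = 0.6578.

P ≈ 0.658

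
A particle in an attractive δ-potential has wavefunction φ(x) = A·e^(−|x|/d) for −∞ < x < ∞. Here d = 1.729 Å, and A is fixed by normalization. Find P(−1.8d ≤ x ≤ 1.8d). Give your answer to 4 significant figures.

P ≈ 0.9727

|φ|² is the probability density, so P = ∫_{−1.8d}^{1.8d} |φ|² dx.
With A² fixed by ∫|φ|² = 1, i.e. A² = (d)^(−1), substitute and integrate.
By symmetry take twice the x ≥ 0 contribution in numerator and denominator; the 2's cancel. Substituting u = x/d, A² and the length scale cancel in the ratio: P = ∫_{0}^{1.8} e^(-2·u) du / ∫_{0}^{∞} e^(-2·u) du.
An antiderivative of e^(-2·u) is -e^(-2·u)/2; evaluating from 0 to 1.8 gives 1/2 - e^(-18/5)/2, while the full integral is 1/2.
Taking the ratio, P = 0.97268.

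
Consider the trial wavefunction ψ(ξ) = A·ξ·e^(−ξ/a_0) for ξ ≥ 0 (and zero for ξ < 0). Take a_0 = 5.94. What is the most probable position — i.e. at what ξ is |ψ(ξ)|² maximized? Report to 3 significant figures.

ξ ≈ 5.94

Differentiate |ψ(ξ)|² with respect to ξ and set to zero.
Solving yields ξ = a_0.
With a_0 = 5.94, the most probable position is 5.940.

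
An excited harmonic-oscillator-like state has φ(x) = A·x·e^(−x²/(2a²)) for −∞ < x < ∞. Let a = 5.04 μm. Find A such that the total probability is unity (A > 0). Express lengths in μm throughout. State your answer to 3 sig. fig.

Require ∫ |φ|² dx = 1 over the whole domain.
The integral (without the A² prefactor) comes out to √(π)·a^3/2.
Hence A² = 1/[√(π)·a^3/2].
Substituting a = 5.04 gives A² = 0.008814, so A = 0.09388.

A ≈ 0.0939 μm^(-3/2)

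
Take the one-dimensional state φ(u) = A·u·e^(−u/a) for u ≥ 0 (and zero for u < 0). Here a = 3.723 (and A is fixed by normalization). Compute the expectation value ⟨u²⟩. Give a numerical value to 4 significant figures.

⟨u²⟩ = ∫ u^2 |φ|² du over the full domain.
The ratio of the moment integral to the normalization integral gives ⟨u²⟩ = 3·a^2.
Putting a = 3.723 gives 41.582.

⟨u^2⟩ ≈ 41.58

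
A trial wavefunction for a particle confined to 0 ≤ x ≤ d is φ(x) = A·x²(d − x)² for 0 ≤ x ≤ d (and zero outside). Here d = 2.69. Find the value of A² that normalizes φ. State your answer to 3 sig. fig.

Normalization requires ∫|φ|² dx = 1, integrated from 0 to d.
Expanding the polynomial and integrating term by term, ∫|φ|² dx = A²·(d^9/630).
Plugging in d = 2.69 yields A = 0.2923.

A^2 ≈ 0.0854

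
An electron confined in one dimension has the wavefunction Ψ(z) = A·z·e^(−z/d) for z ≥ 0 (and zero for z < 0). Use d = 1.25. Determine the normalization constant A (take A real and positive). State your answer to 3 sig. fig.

Require ∫ |Ψ|² dz = 1 over the whole domain.
With ∫₀^∞ z^2 e^(−αz) dz = 2!/α^3, with Ψ = A·z·e^(−z/d), the integral evaluates to A²·[d^3/4].
With d = 1.25: A² = 2.048 and A = 1.431.

A ≈ 1.43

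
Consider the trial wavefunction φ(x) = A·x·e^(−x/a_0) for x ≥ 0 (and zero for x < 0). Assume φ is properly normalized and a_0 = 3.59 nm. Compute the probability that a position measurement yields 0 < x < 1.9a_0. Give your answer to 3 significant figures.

P ≈ 0.731

|φ|² is the probability density, so P = ∫_{0}^{1.9a_0} |φ|² dx.
The normalization integral ∫|φ|²dx over the whole domain equals a_0^3/4·A², and A² cancels in the ratio.
Let u = x/a_0; then A² and the length scale cancel, so P = ∫_{0}^{1.9} u^2·e^(-2·u) du ÷ ∫_{0}^{∞} u^2·e^(-2·u) du.
With ∫ u^2·e^(-2·u) du = -(2·u^2 + 2·u + 1)·e^(-2·u)/4 + C, the region integral is 1/4 - 601·e^(-19/5)/200 and the full one is 1/4.
This works out to P = 0.7311.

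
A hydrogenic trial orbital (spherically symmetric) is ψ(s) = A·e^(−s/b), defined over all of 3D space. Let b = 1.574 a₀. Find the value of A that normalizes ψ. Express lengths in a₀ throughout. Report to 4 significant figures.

The normalization condition is ∫|ψ|² 4πs² ds = 1 from 0 to ∞.
In 3D with spherical symmetry the volume element is 4πs² ds.
Using ∫₀^∞ sⁿ e^(−αs) ds = n!/αⁿ⁺¹, carrying out the integral gives A² · π·b^3.
Plugging in b = 1.574 yields A = 0.28571.

A ≈ 0.2857 a₀^(-3/2)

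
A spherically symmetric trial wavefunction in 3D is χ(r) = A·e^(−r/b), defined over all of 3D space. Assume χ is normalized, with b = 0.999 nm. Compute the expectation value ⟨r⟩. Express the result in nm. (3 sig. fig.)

⟨r⟩ ≈ 1.50 nm

The expectation value is the |χ|²-weighted average of r: ∫ r|χ|² 4πr² dr.
With ∫₀^∞ r^3 e^(−αr) dr = 3!/α^4, since the A² factors cancel between numerator and denominator, ⟨r⟩ = 3·b/2.
Putting b = 0.999 gives 1.499.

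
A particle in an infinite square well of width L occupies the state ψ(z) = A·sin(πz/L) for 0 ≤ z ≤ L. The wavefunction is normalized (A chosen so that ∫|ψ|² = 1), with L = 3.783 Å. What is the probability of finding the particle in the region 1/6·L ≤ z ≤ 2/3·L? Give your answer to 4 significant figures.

P ≈ 0.7757

The probability is P = ∫ |ψ|² dz over [1/6·L, 2/3·L].
The normalization integral ∫|ψ|²dz over the whole domain equals L/2·A², and A² cancels in the ratio.
In terms of u = z/L (A² and the length scale cancel between numerator and denominator), P = [∫_{1/6}^{2/3} sin(π·u)^2 du] / [∫_{0}^{1} sin(π·u)^2 du].
An antiderivative of sin(π·u)^2 is u/2 - sin(2·π·u)/(4·π); evaluating from 1/6 to 2/3 gives √(3)/(4·π) + 1/4, while the full integral is 1/2.
The result is P = (√(3) + π)/(2·π).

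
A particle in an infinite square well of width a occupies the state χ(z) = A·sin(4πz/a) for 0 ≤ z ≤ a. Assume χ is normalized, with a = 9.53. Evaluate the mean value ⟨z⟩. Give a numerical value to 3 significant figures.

⟨z⟩ ≈ 4.77

The expectation value is the |χ|²-weighted average of z: ∫ z|χ|² dz.
Evaluating both integrals, ⟨z⟩ = a/2.
Putting a = 9.53 gives 4.765.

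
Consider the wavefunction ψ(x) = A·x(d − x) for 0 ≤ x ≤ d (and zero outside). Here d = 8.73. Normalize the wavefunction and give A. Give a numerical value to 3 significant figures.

We need A² ∫|f|² dx = 1, taking the integral from 0 to d.
The integral (without the A² prefactor) comes out to d^5/30.
Setting this equal to 1 gives A² = 1/(d^5/30).
Substituting d = 8.73 gives A² = 0.0005916, so A = 0.02432.

A ≈ 0.0243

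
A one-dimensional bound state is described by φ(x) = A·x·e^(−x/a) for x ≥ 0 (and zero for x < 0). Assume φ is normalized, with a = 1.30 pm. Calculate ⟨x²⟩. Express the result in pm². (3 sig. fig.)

⟨x^2⟩ ≈ 5.07 pm^2

The expectation value is the |φ|²-weighted average of x^2: ∫ x^2|φ|² dx.
Recall ∫₀^∞ x^m e^(−x/β) dx = m!·β^(m+1), since the A² factors cancel between numerator and denominator, ⟨x²⟩ = 3·a^2.
With a = 1.30, ⟨x^2⟩ = 5.070.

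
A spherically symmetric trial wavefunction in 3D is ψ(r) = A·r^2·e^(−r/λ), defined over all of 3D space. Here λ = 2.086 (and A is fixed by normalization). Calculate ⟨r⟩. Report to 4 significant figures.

By definition ⟨r⟩ = ∫ r |ψ(r)|² 4πr² dr.
Evaluating both integrals, ⟨r⟩ = 7·λ/2.
With λ = 2.086, ⟨r⟩ = 7.3010.

⟨r⟩ ≈ 7.301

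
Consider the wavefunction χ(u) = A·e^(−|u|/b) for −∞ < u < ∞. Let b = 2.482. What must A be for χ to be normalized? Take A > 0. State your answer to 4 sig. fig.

A ≈ 0.6347

Normalization requires ∫|χ|² du = 1, integrated from −∞ to ∞.
∫|χ|² du = A²·(b).
Setting this equal to 1 gives A² = 1/(b).
Plugging in b = 2.482 yields A = 0.63474.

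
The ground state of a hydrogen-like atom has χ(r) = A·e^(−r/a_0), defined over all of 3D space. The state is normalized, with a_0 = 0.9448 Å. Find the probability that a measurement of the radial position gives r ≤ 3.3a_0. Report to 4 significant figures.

P ≈ 0.9600

Integrate the radial probability density 4πr²|χ|² over r ≤ 3.3a_0.
The full normalization integral is A²·[π·a_0^3] = 1, fixing A².
Let u = r/a_0; then A², 4π and the length scale all cancel, so P = ∫_{0}^{3.3} u^2·e^(-2·u) du ÷ ∫_{0}^{∞} u^2·e^(-2·u) du.
Using ∫ u^2·e^(-2·u) du = -(2·u^2 + 2·u + 1)·e^(-2·u)/4, the numerator is 1/4 - 1469·e^(-33/5)/200 and the denominator is 1/4.
This evaluates to P = 0.96003.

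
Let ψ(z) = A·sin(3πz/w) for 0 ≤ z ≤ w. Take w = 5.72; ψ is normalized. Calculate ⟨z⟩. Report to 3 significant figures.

⟨z⟩ ≈ 2.86

The expectation value is the |ψ|²-weighted average of z: ∫ z|ψ|² dz.
Using sin²θ = (1 − cos 2θ)/2, since the A² factors cancel between numerator and denominator, ⟨z⟩ = w/2.
With w = 5.72, ⟨z⟩ = 2.860.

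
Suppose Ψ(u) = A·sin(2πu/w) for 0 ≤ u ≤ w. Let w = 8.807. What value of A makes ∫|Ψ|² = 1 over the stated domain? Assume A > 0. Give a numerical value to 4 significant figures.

A ≈ 0.4765

Normalization requires ∫|Ψ|² du = 1, integrated from 0 to w.
With ∫₀^w sin²(nπu/w) du = w/2, carrying out the integral gives A² · w/2.
So A² = (w/2)^(−1).
Plugging in w = 8.807 yields A = 0.47654.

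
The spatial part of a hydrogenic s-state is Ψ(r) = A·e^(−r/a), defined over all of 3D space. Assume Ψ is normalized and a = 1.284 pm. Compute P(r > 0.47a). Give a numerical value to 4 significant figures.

P ≈ 0.9304

Integrate the radial probability density 4πr²|Ψ|² over r > 0.47a.
Normalization gives A² = 1/(π·a^3).
Substituting u = r/a, A², 4π and the length scale all cancel in the ratio: P = ∫_{0.47}^{∞} u^2·e^(-2·u) du / ∫_{0}^{∞} u^2·e^(-2·u) du.
Using ∫ u^2·e^(-2·u) du = -(2·u^2 + 2·u + 1)·e^(-2·u)/4, the numerator is ≈ 0.232599 and the denominator is 1/4.
The region integral divided by the full integral gives P = 0.93040.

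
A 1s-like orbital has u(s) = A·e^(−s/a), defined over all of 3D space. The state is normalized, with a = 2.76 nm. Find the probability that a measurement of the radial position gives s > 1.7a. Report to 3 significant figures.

P = ∫ |u|² 4πs² ds over s > 1.7a.
A² is fixed by ∫₀^∞ 4πs²|u|² ds = 1, i.e. A² = (π·a^3)^(−1).
Let t = s/a; then A², 4π and the length scale all cancel, so P = ∫_{1.7}^{∞} t^2·e^(-2·t) dt ÷ ∫_{0}^{∞} t^2·e^(-2·t) dt.
With ∫ t^2·e^(-2·t) dt = -(2·t^2 + 2·t + 1)·e^(-2·t)/4 + C, the region integral is 509·e^(-17/5)/200 and the full one is 1/4.
This evaluates to P = 0.3397.

P ≈ 0.340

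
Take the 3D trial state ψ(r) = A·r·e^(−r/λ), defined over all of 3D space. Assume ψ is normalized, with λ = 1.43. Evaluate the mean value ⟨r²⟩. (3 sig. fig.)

⟨r^2⟩ ≈ 15.3

By definition ⟨r²⟩ = ∫ r^2 |ψ(r)|² 4πr² dr.
The ratio of the moment integral to the normalization integral gives ⟨r²⟩ = 15·λ^2/2.
Putting λ = 1.43 gives 15.34.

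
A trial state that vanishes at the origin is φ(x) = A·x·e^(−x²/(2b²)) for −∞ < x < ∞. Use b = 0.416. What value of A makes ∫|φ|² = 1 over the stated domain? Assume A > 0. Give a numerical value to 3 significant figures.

Require ∫ |φ|² dx = 1 over the whole domain.
The integral (without the A² prefactor) comes out to √(π)·b^3/2.
Hence A² = 1/[√(π)·b^3/2].
Substituting b = 0.416 gives A² = 15.67, so A = 3.959.

A ≈ 3.96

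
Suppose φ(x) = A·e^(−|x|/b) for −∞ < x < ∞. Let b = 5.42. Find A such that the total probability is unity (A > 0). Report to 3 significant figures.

Require ∫ |φ|² dx = 1 over the whole domain.
With ∫₀^∞ x^0 e^(−αx) dx = 0!/α^1, with φ = A·e^(−|x|/b), the integral evaluates to A²·[b].
With b = 5.42: A² = 0.1845 and A = 0.4295.

A ≈ 0.430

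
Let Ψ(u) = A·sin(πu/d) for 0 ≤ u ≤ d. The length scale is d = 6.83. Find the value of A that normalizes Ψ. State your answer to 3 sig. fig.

We need A² ∫|f|² du = 1, taking the integral from 0 to d.
With Ψ = A·sin(πu/d), the integral evaluates to A²·[d/2].
Hence A² = 1/[d/2].
Substituting d = 6.83 gives A² = 0.2928, so A = 0.5411.

A ≈ 0.541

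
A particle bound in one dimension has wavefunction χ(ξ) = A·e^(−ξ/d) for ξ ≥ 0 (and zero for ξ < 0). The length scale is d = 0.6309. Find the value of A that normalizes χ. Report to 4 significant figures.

A ≈ 1.780

Require ∫ |χ|² dξ = 1 over the whole domain.
With χ = A·e^(−ξ/d), the integral evaluates to A²·[d/2].
Hence A² = 1/[d/2].
Substituting d = 0.6309 gives A² = 3.1701, so A = 1.7805.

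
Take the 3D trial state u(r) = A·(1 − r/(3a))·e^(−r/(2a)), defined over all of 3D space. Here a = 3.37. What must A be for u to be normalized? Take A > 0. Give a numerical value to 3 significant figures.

A ≈ 0.0558

The normalization condition is ∫|u|² 4πr² dr = 1 from 0 to ∞.
(Spherical symmetry: dV = 4πr² dr.)
The integral (without the A² prefactor) comes out to 8·π·a^3/3.
Plugging in a = 3.37 yields A = 0.05585.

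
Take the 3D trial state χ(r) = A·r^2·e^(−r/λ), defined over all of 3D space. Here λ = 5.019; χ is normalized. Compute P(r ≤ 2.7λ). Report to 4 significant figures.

P = ∫ |χ|² 4πr² dr over r ≤ 2.7λ.
The full normalization integral is A²·[45·π·λ^7/2] = 1, fixing A².
Let u = r/λ; then A², 4π and the length scale all cancel, so P = ∫_{0}^{2.7} u^6·e^(-2·u) du ÷ ∫_{0}^{∞} u^6·e^(-2·u) du.
Using ∫ u^6·e^(-2·u) du = -(4·u^6 + 12·u^5 + 30·u^4 + 60·u^3 + 90·u^2 + 90·u + 45)·e^(-2·u)/8, the numerator is ≈ 1.67810 and the denominator is 45/8.
This evaluates to P = 0.29833.

P ≈ 0.2983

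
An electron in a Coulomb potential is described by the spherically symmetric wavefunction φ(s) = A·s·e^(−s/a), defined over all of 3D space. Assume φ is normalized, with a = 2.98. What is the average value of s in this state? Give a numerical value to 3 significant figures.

The expectation value is the |φ|²-weighted average of s: ∫ s|φ|² 4πs² ds.
The ratio of the moment integral to the normalization integral gives ⟨s⟩ = 5·a/2.
Putting a = 2.98 gives 7.450.

⟨s⟩ ≈ 7.45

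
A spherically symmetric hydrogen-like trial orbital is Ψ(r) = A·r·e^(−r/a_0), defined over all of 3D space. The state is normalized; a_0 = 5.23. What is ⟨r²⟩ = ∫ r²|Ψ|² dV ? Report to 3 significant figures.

By definition ⟨r²⟩ = ∫ r^2 |Ψ(r)|² 4πr² dr.
With ∫₀^∞ r^6 e^(−αr) dr = 6!/α^7, evaluating both integrals, ⟨r²⟩ = 15·a_0^2/2.
Putting a_0 = 5.23 gives 205.1.

⟨r^2⟩ ≈ 205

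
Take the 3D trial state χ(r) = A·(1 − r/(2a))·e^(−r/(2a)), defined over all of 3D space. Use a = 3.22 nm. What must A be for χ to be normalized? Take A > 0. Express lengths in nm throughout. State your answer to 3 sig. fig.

Require ∫ |χ|² 4πr² dr = 1 over the whole domain.
(Spherical symmetry: dV = 4πr² dr.)
Carrying out the integral gives A² · 8·π·a^3.
Hence A² = 1/[8·π·a^3].
Substituting a = 3.22 gives A² = 0.001192, so A = 0.03452.

A ≈ 0.0345 nm^(-3/2)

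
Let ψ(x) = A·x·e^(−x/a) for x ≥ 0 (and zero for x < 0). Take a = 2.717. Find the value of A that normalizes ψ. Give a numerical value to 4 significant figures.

A ≈ 0.4466

Require ∫ |ψ|² dx = 1 over the whole domain.
Carrying out the integral gives A² · a^3/4.
Substituting a = 2.717 gives A² = 0.19943, so A = 0.44658.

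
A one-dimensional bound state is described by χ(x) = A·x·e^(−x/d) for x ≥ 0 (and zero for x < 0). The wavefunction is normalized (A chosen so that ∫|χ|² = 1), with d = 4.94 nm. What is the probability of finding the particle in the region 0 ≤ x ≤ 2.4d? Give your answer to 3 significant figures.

P = ∫_{0}^{2.4d} |χ(x)|² dx.
With A² fixed by ∫|χ|² = 1, i.e. A² = (d^3/4)^(−1), substitute and integrate.
In terms of u = x/d (A² and the length scale cancel between numerator and denominator), P = [∫_{0}^{2.4} u^2·e^(-2·u) du] / [∫_{0}^{∞} u^2·e^(-2·u) du].
An antiderivative of u^2·e^(-2·u) is -(2·u^2 + 2·u + 1)·e^(-2·u)/4; evaluating from 0 to 2.4 gives 1/4 - 433·e^(-24/5)/100, while the full integral is 1/4.
The result is P = 0.8575.

P ≈ 0.857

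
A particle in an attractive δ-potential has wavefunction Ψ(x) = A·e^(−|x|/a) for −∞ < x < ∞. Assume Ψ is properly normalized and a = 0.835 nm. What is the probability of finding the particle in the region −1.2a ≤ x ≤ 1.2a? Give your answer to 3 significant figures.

P ≈ 0.909

The probability is P = ∫ |Ψ|² dx over [−1.2a, 1.2a].
Since A² = 1/(a), this is the region integral divided by the full normalization integral.
By symmetry take twice the x ≥ 0 contribution in numerator and denominator; the 2's cancel. In terms of u = x/a (A² and the length scale cancel between numerator and denominator), P = [∫_{0}^{1.2} e^(-2·u) du] / [∫_{0}^{∞} e^(-2·u) du].
Using ∫ e^(-2·u) du = -e^(-2·u)/2, the numerator is 1/2 - e^(-12/5)/2 and the denominator is 1/2.
Evaluating gives P = 0.9093.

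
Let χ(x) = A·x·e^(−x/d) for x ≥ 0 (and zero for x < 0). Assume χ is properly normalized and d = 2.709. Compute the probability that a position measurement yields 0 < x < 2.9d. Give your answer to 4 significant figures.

|χ|² is the probability density, so P = ∫_{0}^{2.9d} |χ|² dx.
Since A² = 1/(d^3/4), this is the region integral divided by the full normalization integral.
Let u = x/d; then A² and the length scale cancel, so P = ∫_{0}^{2.9} u^2·e^(-2·u) du ÷ ∫_{0}^{∞} u^2·e^(-2·u) du.
Using ∫ u^2·e^(-2·u) du = -(2·u^2 + 2·u + 1)·e^(-2·u)/4, the numerator is 1/4 - 1181·e^(-29/5)/200 and the denominator is 1/4.
The result is P = 0.92849.

P ≈ 0.9285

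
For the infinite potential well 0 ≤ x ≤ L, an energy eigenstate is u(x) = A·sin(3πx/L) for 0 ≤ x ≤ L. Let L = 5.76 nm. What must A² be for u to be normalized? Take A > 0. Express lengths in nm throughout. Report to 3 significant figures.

A^2 ≈ 0.347 nm^(-1)

Require ∫ |u|² dx = 1 over the whole domain.
With u = A·sin(3πx/L), the integral evaluates to A²·[L/2].
Setting this equal to 1 gives A² = 1/(L/2).
With L = 5.76: A² = 0.3472 and A = 0.5893.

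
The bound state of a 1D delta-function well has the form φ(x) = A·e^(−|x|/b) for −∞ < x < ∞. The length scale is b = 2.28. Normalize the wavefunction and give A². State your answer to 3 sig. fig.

The normalization condition is ∫|φ|² dx = 1 from −∞ to ∞.
With φ = A·e^(−|x|/b), the integral evaluates to A²·[b].
With b = 2.28: A² = 0.4386 and A = 0.6623.

A^2 ≈ 0.439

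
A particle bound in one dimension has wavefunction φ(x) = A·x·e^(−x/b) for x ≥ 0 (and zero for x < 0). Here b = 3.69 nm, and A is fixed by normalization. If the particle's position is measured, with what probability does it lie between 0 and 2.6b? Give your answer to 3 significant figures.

P = ∫_{0}^{2.6b} |φ(x)|² dx.
Since A² = 1/(b^3/4), this is the region integral divided by the full normalization integral.
In terms of u = x/b (A² and the length scale cancel between numerator and denominator), P = [∫_{0}^{2.6} u^2·e^(-2·u) du] / [∫_{0}^{∞} u^2·e^(-2·u) du].
With ∫ u^2·e^(-2·u) du = -(2·u^2 + 2·u + 1)·e^(-2·u)/4 + C, the region integral is 1/4 - 493·e^(-26/5)/100 and the full one is 1/4.
Taking the ratio, P = 0.8912.

P ≈ 0.891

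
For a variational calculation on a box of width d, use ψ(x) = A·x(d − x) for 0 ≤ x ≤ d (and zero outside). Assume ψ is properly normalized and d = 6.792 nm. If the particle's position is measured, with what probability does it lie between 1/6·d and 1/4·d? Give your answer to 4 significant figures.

The probability is P = ∫ |ψ|² dx over [1/6·d, 1/4·d].
Since A² = 1/(d^5/30), this is the region integral divided by the full normalization integral.
Let u = x/d; then A² and the length scale cancel, so P = ∫_{1/6}^{1/4} u^2·(1 - u)^2 du ÷ ∫_{0}^{1} u^2·(1 - u)^2 du.
An antiderivative of u^2·(1 - u)^2 is u^3·(6·u^2 - 15·u + 10)/30; evaluating from 1/6 to 1/4 gives ≈ 0.00226739, while the full integral is 1/30.
This works out to P = 0.068022.

P ≈ 0.06802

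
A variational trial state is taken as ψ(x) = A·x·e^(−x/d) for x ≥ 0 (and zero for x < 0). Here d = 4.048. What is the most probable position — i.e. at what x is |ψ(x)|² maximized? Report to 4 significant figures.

Differentiate |ψ(x)|² with respect to x and set to zero.
Solving yields x = d.
With d = 4.048, the most probable position is 4.0480.

x ≈ 4.048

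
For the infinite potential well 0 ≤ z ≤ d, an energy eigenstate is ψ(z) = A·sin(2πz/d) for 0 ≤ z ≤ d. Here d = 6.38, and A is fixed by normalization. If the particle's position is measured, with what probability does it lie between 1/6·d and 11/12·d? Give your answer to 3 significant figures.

P = ∫_{1/6·d}^{11/12·d} |ψ(z)|² dz.
The normalization integral ∫|ψ|²dz over the whole domain equals d/2·A², and A² cancels in the ratio.
In terms of u = z/d (A² and the length scale cancel between numerator and denominator), P = [∫_{1/6}^{11/12} sin(2·π·u)^2 du] / [∫_{0}^{1} sin(2·π·u)^2 du].
An antiderivative of sin(2·π·u)^2 is u/2 - sin(4·π·u)/(8·π); evaluating from 1/6 to 11/12 gives √(3)/(8·π) + 3/8, while the full integral is 1/2.
Taking the ratio, P = (√(3) + 3·π)/(4·π).

P ≈ 0.888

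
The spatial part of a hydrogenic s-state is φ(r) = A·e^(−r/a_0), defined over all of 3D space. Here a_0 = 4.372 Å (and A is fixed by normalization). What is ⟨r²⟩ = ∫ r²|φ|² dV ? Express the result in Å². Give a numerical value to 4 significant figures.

⟨r^2⟩ ≈ 57.34 Å^2

⟨r²⟩ = ∫ r^2 |φ|² 4πr² dr over the full domain.
With ∫₀^∞ r^4 e^(−αr) dr = 4!/α^5, the ratio of the moment integral to the normalization integral gives ⟨r²⟩ = 3·a_0^2.
With a_0 = 4.372, ⟨r^2⟩ = 57.343.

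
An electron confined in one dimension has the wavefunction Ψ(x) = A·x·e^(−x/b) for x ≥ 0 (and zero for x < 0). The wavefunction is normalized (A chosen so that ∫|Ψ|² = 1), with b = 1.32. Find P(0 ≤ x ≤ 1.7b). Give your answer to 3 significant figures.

|Ψ|² is the probability density, so P = ∫_{0}^{1.7b} |Ψ|² dx.
The normalization integral ∫|Ψ|²dx over the whole domain equals b^3/4·A², and A² cancels in the ratio.
Substituting u = x/b, A² and the length scale cancel in the ratio: P = ∫_{0}^{1.7} u^2·e^(-2·u) du / ∫_{0}^{∞} u^2·e^(-2·u) du.
An antiderivative of u^2·e^(-2·u) is -(2·u^2 + 2·u + 1)·e^(-2·u)/4; evaluating from 0 to 1.7 gives 1/4 - 509·e^(-17/5)/200, while the full integral is 1/4.
The result is P = 0.6603.

P ≈ 0.660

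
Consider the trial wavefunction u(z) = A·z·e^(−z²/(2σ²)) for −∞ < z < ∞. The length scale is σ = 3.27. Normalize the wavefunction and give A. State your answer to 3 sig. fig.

A ≈ 0.180

We need A² ∫|f|² dz = 1, taking the integral from −∞ to ∞.
With u = A·z·e^(−z²/(2σ²)), the integral evaluates to A²·[√(π)·σ^3/2].
Plugging in σ = 3.27 yields A = 0.1796.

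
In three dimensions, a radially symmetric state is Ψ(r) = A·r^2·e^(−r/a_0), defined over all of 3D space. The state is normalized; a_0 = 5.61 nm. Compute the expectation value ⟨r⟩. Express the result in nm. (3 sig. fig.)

The expectation value is the |Ψ|²-weighted average of r: ∫ r|Ψ|² 4πr² dr.
Since the A² factors cancel between numerator and denominator, ⟨r⟩ = 7·a_0/2.
Putting a_0 = 5.61 gives 19.64.

⟨r⟩ ≈ 19.6 nm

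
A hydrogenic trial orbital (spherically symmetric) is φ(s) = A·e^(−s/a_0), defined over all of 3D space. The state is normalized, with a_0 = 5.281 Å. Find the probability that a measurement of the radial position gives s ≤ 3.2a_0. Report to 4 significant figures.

P ≈ 0.9537

P = ∫ |φ|² 4πs² ds over s ≤ 3.2a_0.
A² is fixed by ∫₀^∞ 4πs²|φ|² ds = 1, i.e. A² = (π·a_0^3)^(−1).
Let u = s/a_0; then A², 4π and the length scale all cancel, so P = ∫_{0}^{3.2} u^2·e^(-2·u) du ÷ ∫_{0}^{∞} u^2·e^(-2·u) du.
An antiderivative of u^2·e^(-2·u) is -(2·u^2 + 2·u + 1)·e^(-2·u)/4; evaluating from 0 to 3.2 gives 1/4 - 697·e^(-32/5)/100, while the full integral is 1/4.
This evaluates to P = 0.95368.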